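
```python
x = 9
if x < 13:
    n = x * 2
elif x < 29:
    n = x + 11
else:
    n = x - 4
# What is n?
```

Trace:
`x = 9` → x = 9
`if x < 13: ...` → x < 13 is True → n = 18
So n = 18

Answer: 18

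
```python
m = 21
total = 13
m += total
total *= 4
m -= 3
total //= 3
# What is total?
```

Trace:
`m = 21` → m = 21
`total = 13` → total = 13
`m += total` → m = 34
`total *= 4` → total = 52
`m -= 3` → m = 31
`total //= 3` → total = 17
So total = 17

Answer: 17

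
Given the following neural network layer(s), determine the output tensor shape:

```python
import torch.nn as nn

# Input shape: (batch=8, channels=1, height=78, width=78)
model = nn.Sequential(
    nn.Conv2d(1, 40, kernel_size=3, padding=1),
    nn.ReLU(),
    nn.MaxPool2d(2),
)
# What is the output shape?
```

Input: (8, 1, 78, 78) -> after Conv2d: (8, 40, 78, 78) -> after ReLU: (8, 40, 78, 78) -> Output: (8, 40, 39, 39)

Answer: (8, 40, 39, 39)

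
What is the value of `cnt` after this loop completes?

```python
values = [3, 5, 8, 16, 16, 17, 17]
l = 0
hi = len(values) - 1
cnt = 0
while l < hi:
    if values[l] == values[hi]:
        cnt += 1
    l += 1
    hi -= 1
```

Count matching pairs from ends
`cnt` takes the values: 0

Answer: 0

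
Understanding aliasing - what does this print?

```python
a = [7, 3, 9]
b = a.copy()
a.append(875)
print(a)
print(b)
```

Key concept: list.copy() creates independent copy.
Step by step:
`a = [7, 3, 9]` → a = [7, 3, 9]
`b = a.copy()` → b = [7, 3, 9]
`a.append(875)` → a = [7, 3, 9, 875]
`print(a)` → prints [7, 3, 9, 875]
`print(b)` → prints [7, 3, 9]

Answer:
[7, 3, 9, 875]
[7, 3, 9]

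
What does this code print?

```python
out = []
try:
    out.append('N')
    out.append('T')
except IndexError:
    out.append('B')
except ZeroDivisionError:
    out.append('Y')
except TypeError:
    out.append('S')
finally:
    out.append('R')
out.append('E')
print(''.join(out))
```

Execution trace: 'N' (try body) → 'T' (try body, no exception) → 'R' (finally) → 'E' (after the try/except). Output: NTRE

Answer: NTRE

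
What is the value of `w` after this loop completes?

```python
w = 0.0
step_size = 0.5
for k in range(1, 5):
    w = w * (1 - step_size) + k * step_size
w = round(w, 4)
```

Moving average with lr=0.5
`w` takes the values: 0.0 → 0.5 → 1.25 → 2.125 → 3.0625

Answer: 3.0625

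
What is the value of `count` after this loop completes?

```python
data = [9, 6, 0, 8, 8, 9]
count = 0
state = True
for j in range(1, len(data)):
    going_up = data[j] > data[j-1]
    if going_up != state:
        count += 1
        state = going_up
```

Count direction changes in [9, 6, 0, 8, 8, 9]
`count` takes the values: 0 → 1 → 2 → 3 → 4

Answer: 4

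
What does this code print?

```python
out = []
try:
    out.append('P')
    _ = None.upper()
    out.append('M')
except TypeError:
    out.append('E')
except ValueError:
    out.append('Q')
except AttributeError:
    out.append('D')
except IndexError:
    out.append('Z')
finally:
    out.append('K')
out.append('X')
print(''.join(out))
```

Execution trace: 'P' (try body) → 'D' (except AttributeError) → 'K' (finally) → 'X' (after the try/except). Output: PDKX

Answer: PDKX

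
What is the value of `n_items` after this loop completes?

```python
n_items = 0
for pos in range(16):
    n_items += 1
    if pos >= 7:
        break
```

Loop breaks when pos reaches 7, n_items is 8
`n_items` takes the values: 0 → 1 → 2 → 3 → 4 → 5 → 6 → 7 → 8

Answer: 8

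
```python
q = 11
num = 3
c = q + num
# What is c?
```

Trace:
`q = 11` → q = 11
`num = 3` → num = 3
`c = q + num` → c = 14
So c = 14

Answer: 14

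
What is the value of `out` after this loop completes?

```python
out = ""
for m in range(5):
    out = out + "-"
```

Repeat '-' 5 times
`out` takes the values: "" → "-" → "--" → "---" → "----" → "-----"

Answer: "-----"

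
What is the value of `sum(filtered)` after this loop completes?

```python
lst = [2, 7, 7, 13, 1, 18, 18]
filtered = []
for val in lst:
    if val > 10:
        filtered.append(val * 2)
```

Sum of doubled values > 10
`filtered` takes the values: [] → [26] → [26, 36] → [26, 36, 36]
So `sum(filtered)` = 98

Answer: 98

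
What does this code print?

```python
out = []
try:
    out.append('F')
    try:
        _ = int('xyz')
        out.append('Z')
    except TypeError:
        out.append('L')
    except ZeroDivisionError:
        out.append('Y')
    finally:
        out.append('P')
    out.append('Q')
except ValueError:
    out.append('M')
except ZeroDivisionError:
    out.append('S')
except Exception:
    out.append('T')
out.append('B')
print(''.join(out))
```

Execution trace: 'F' (try body) → 'P' (inner finally) → 'M' (except ValueError) → 'B' (after the try/except). Output: FPMB

Answer: FPMB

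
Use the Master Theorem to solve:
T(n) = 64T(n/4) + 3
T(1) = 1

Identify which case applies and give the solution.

a=64, b=4, f(n)=3. log_4(64) = 3. Since c=0 < 3, Case 1 applies: T(n) = Θ(n^log_b(a)) = O(n^3).

Answer: O(n^3) - Case 1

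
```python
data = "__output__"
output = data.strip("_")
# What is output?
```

Trace:
`data = "__output__"` → data = '__output__'
`output = data.strip("_")` → output = 'output'
So output = 'output'

Answer: 'output'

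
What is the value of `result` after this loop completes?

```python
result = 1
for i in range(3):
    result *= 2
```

2^3 = 8
`result` takes the values: 1 → 2 → 4 → 8

Answer: 8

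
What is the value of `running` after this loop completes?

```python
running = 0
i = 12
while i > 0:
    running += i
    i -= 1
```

Sum 12 down to 1
`running` takes the values: 0 → 12 → 23 → 33 → 42 → 50 → 57 → 63 → 68 → 72 → 75 → 77 → 78

Answer: 78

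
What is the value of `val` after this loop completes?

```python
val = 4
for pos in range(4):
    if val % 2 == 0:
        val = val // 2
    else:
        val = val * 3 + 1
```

Collatz-style transformation from 4
`val` takes the values: 4 → 2 → 1 → 4 → 2

Answer: 2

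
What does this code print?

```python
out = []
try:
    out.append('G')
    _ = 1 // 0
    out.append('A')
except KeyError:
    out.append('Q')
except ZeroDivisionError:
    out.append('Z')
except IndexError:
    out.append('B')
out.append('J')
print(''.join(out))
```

Execution trace: 'G' (try body) → 'Z' (except ZeroDivisionError) → 'J' (after the try/except). Output: GZJ

Answer: GZJ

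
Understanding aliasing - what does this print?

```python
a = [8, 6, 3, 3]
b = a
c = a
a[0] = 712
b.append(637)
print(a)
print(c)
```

Key concept: multiple aliases.
Step by step:
`a = [8, 6, 3, 3]` → a = [8, 6, 3, 3]
`b = a` → b = [8, 6, 3, 3] (same object as a)
`c = a` → c = [8, 6, 3, 3] (same object as a, b)
`a[0] = 712` → a = [712, 6, 3, 3] (same object as b, c); b = [712, 6, 3, 3] (same object as a, c); c = [712, 6, 3, 3] (same object as a, b)
`b.append(637)` → a = [712, 6, 3, 3, 637] (same object as b, c); b = [712, 6, 3, 3, 637] (same object as a, c); c = [712, 6, 3, 3, 637] (same object as a, b)
`print(a)` → prints [712, 6, 3, 3, 637]
`print(c)` → prints [712, 6, 3, 3, 637]

Answer:
[712, 6, 3, 3, 637]
[712, 6, 3, 3, 637]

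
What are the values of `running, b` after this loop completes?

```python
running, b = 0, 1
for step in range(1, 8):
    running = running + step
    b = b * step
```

Sum and factorial of 1 to 7
`running, b` takes the values: (0, 1) → (1, 1) → (3, 1) → (3, 2) → (6, 2) → (6, 6) → (10, 6) → (10, 24) → (15, 24) → (15, 120) → (21, 120) → (21, 720) → (28, 720) → (28, 5040)

Answer: 28, 5040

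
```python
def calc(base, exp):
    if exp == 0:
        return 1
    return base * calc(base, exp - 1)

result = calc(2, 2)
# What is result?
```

calc(2, 2) = 2 * 2 = 4

Answer: 4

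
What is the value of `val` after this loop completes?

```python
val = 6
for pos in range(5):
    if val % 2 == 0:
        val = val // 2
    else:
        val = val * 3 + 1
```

Collatz-style transformation from 6
`val` takes the values: 6 → 3 → 10 → 5 → 16 → 8

Answer: 8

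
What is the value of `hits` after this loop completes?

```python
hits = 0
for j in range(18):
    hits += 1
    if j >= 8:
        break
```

Loop breaks when j reaches 8, hits is 9
`hits` takes the values: 0 → 1 → 2 → 3 → 4 → 5 → 6 → 7 → 8 → 9

Answer: 9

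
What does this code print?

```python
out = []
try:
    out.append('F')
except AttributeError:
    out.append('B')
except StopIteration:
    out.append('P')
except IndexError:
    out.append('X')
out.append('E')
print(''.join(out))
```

Execution trace: 'F' (try body, no exception) → 'E' (after the try/except). Output: FE

Answer: FE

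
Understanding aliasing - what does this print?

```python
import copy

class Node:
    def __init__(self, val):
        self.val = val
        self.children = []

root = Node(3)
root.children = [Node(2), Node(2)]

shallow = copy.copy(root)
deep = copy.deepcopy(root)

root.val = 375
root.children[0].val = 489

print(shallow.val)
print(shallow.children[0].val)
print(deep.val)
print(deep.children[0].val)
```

Key concept: deep copy with custom objects.
Step by step:
`root = Node(3)` → root = Node(val=3, children=[])
`root.children = [Node(2), Node(2)]` → root = Node(val=3, children=[Node(val=2, children=[]), Node(val=2, children=[])])
`shallow = copy.copy(root)` → shallow = Node(val=3, children=[Node(val=2, children=[]), Node(val=2, children=[])])
`deep = copy.deepcopy(root)` → deep = Node(val=3, children=[Node(val=2, children=[]), Node(val=2, children=[])])
`root.val = 375` → root = Node(val=375, children=[Node(val=2, children=[]), Node(val=2, children=[])])
`root.children[0].val = 489` → root = Node(val=375, children=[Node(val=489, children=[]), Node(val=2, children=[])]); shallow = Node(val=3, children=[Node(val=489, children=[]), Node(val=2, children=[])])
`print(shallow.val)` → prints 3
`print(shallow.children[0].val)` → prints 489
`print(deep.val)` → prints 3
`print(deep.children[0].val)` → prints 2

Answer:
3
489
3
2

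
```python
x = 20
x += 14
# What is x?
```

Trace:
`x = 20` → x = 20
`x += 14` → x = 34
So x = 34

Answer: 34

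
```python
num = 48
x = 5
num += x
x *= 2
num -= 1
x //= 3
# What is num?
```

Trace:
`num = 48` → num = 48
`x = 5` → x = 5
`num += x` → num = 53
`x *= 2` → x = 10
`num -= 1` → num = 52
`x //= 3` → x = 3
So num = 52

Answer: 52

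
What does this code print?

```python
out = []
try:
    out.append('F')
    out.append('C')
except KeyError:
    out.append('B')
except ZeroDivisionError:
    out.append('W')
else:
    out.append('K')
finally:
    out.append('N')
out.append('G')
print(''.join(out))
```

Execution trace: 'F' (try body) → 'C' (try body, no exception) → 'K' (else) → 'N' (finally) → 'G' (after the try/except). Output: FCKNG

Answer: FCKNG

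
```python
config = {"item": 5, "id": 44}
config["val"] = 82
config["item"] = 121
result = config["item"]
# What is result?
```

Trace:
`config = {"item": 5, "id": 44}` → config = {'item': 5, 'id': 44}
`config["val"] = 82` → config = {'item': 5, 'id': 44, 'val': 82}
`config["item"] = 121` → config = {'item': 121, 'id': 44, 'val': 82}
`result = config["item"]` → result = 121
So result = 121

Answer: 121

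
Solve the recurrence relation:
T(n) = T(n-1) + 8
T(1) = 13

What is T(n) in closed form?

Unrolling: T(n) = T(1) + 8·(n-1) = 13 + 8(n-1) = 8n + 5.

Answer: T(n) = 8n + 5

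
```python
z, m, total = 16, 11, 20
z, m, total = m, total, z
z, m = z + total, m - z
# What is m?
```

Trace:
`z, m, total = 16, 11, 20` → z = 16; m = 11; total = 20
`z, m, total = m, total, z` → z = 11; m = 20; total = 16
`z, m = z + total, m - z` → z = 27; m = 9
So m = 9

Answer: 9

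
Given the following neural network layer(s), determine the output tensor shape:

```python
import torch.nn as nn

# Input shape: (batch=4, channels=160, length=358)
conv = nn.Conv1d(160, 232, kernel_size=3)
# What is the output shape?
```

Input: (4, 160, 358) -> Output: (4, 232, 356)

Answer: (4, 232, 356)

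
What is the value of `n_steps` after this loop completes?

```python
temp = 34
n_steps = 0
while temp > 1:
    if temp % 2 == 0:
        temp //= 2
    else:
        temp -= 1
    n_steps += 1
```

Steps to reduce 34 to 1
`n_steps` takes the values: 0 → 1 → 2 → 3 → 4 → 5 → 6

Answer: 6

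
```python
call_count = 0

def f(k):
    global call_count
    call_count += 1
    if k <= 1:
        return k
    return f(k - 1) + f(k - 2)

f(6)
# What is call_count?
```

Calls(k) = 1 + Calls(k-1) + Calls(k-2); Calls(0)=Calls(1)=1. For k=6 this gives 25.

Answer: 25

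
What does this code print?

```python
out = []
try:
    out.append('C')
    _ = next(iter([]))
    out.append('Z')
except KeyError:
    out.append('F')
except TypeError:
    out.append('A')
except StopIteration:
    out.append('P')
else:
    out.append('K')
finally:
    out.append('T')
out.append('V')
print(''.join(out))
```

Execution trace: 'C' (try body) → 'P' (except StopIteration) → 'T' (finally) → 'V' (after the try/except). Output: CPTV

Answer: CPTV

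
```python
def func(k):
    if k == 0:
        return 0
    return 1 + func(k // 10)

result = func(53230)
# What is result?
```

Count of digits of 53230: 5

Answer: 5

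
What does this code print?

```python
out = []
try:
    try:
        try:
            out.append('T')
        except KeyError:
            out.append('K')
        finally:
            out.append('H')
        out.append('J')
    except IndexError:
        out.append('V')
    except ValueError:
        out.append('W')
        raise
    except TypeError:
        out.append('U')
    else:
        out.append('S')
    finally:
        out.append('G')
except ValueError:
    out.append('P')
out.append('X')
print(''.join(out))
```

Execution trace: 'T' (inner try body, no exception) → 'H' (inner finally) → 'J' (try body, no exception) → 'S' (else) → 'G' (finally) → 'X' (after the try/except). Output: THJSGX

Answer: THJSGX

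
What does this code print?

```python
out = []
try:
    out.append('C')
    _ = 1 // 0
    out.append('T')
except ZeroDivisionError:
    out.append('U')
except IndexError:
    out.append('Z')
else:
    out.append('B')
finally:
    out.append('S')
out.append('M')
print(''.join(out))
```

Execution trace: 'C' (try body) → 'U' (except ZeroDivisionError) → 'S' (finally) → 'M' (after the try/except). Output: CUSM

Answer: CUSM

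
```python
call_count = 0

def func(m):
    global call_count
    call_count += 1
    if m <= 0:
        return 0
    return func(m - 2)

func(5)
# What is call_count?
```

Linear recursion stepping by 2: 4 calls from m=5 down to ≤0.

Answer: 4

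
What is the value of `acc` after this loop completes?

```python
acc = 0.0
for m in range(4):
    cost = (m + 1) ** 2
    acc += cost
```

Sum of squared losses 1² + 2² + ... + 4²
`acc` takes the values: 0.0 → 1.0 → 5.0 → 14.0 → 30.0

Answer: 30.0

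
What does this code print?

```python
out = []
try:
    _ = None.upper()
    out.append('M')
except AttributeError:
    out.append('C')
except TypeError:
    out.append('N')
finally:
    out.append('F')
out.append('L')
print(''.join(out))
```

Execution trace: 'C' (except AttributeError) → 'F' (finally) → 'L' (after the try/except). Output: CFL

Answer: CFL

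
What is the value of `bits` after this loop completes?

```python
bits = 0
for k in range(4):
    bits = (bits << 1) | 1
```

Build 4 consecutive 1-bits: 0b1111
`bits` takes the values: 0 → 1 → 3 → 7 → 15

Answer: 15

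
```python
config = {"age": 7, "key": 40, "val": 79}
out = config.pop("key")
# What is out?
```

Trace:
`config = {"age": 7, "key": 40, "val": 79}` → config = {'age': 7, 'key': 40, 'val': 79}
`out = config.pop("key")` → config = {'age': 7, 'val': 79}; out = 40
So out = 40

Answer: 40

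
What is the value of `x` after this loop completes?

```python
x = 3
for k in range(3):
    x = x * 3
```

Multiply by 3, 3 times: 3 * 3^3 = 81
`x` takes the values: 3 → 9 → 27 → 81

Answer: 81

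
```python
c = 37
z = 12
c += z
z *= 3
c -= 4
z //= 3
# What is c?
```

Trace:
`c = 37` → c = 37
`z = 12` → z = 12
`c += z` → c = 49
`z *= 3` → z = 36
`c -= 4` → c = 45
`z //= 3` → z = 12
So c = 45

Answer: 45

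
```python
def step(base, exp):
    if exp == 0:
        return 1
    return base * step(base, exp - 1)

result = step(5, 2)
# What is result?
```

step(5, 2) = 5 * 5 = 25

Answer: 25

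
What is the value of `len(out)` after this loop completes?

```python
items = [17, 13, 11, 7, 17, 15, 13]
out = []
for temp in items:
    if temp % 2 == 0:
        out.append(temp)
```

Count even numbers in [17, 13, 11, 7, 17, 15, 13]
`out` takes the values: []
So `len(out)` = 0

Answer: 0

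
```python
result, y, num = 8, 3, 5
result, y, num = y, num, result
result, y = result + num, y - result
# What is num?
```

Trace:
`result, y, num = 8, 3, 5` → result = 8; y = 3; num = 5
`result, y, num = y, num, result` → result = 3; y = 5; num = 8
`result, y = result + num, y - result` → result = 11; y = 2
So num = 8

Answer: 8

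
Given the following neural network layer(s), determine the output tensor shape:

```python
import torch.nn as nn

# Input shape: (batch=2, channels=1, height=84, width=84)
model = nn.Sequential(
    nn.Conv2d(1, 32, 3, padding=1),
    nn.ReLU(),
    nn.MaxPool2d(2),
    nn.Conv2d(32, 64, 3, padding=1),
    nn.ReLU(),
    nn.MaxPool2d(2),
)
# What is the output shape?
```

Input: (2, 1, 84, 84) -> after first Conv2d: (2, 32, 84, 84) -> after first MaxPool2d: (2, 32, 42, 42) -> after second Conv2d: (2, 64, 42, 42) -> Output: (2, 64, 21, 21)

Answer: (2, 64, 21, 21)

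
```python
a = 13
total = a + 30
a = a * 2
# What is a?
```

Trace:
`a = 13` → a = 13
`total = a + 30` → total = 43
`a = a * 2` → a = 26
So a = 26

Answer: 26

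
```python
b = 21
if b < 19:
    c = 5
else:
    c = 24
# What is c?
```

Trace:
`b = 21` → b = 21
`if b < 19: ...` → b < 19 is False, take else branch → c = 24
So c = 24

Answer: 24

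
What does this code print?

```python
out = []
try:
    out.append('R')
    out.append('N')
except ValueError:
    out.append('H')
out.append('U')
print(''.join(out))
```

Execution trace: 'R' (try body) → 'N' (try body, no exception) → 'U' (after the try/except). Output: RNU

Answer: RNU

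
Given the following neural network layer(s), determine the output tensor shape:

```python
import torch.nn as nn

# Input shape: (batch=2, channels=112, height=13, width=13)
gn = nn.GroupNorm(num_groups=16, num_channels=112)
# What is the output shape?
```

Input: (2, 112, 13, 13) -> Output: (2, 112, 13, 13)

Answer: (2, 112, 13, 13)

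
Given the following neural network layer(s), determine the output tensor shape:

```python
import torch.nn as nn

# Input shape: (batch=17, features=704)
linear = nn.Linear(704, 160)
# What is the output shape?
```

Input: (17, 704) -> Output: (17, 160)

Answer: (17, 160)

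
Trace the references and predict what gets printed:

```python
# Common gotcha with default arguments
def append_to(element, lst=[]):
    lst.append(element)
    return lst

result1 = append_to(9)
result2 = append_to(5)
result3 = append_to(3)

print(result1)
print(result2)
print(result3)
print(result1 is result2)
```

Key concept: mutable default argument gotcha.
Step by step:
`result1 = append_to(9)` → result1 = [9]
`result2 = append_to(5)` → result1 = [9, 5] (same object as result2); result2 = [9, 5] (same object as result1)
`result3 = append_to(3)` → result1 = [9, 5, 3] (same object as result2, result3); result2 = [9, 5, 3] (same object as result1, result3); result3 = [9, 5, 3] (same object as result1, result2)
`print(result1)` → prints [9, 5, 3]
`print(result2)` → prints [9, 5, 3]
`print(result3)` → prints [9, 5, 3]
`print(result1 is result2)` → prints True

Answer:
[9, 5, 3]
[9, 5, 3]
[9, 5, 3]
True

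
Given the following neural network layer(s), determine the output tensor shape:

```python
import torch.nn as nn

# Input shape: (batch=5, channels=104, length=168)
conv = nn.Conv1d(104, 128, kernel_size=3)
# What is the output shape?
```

Input: (5, 104, 168) -> Output: (5, 128, 166)

Answer: (5, 128, 166)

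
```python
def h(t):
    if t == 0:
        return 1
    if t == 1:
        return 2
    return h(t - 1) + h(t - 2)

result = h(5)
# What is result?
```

Build up from base cases: h(0)=1, h(1)=2, h(2)=3, h(3)=5, h(4)=8, h(5)=13

Answer: 13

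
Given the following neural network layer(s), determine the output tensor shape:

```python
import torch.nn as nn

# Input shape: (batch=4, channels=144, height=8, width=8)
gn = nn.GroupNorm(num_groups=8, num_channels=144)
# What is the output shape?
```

Input: (4, 144, 8, 8) -> Output: (4, 144, 8, 8)

Answer: (4, 144, 8, 8)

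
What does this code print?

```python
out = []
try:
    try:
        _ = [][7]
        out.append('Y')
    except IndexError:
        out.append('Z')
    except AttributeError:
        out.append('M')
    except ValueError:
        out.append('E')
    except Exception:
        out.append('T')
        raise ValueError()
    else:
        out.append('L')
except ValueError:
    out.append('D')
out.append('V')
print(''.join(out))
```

Execution trace: 'Z' (except IndexError) → 'V' (after the try/except). Output: ZV

Answer: ZV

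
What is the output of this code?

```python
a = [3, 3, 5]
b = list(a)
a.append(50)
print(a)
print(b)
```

Key concept: list() constructor creates copy.
Step by step:
`a = [3, 3, 5]` → a = [3, 3, 5]
`b = list(a)` → b = [3, 3, 5]
`a.append(50)` → a = [3, 3, 5, 50]
`print(a)` → prints [3, 3, 5, 50]
`print(b)` → prints [3, 3, 5]

Answer:
[3, 3, 5, 50]
[3, 3, 5]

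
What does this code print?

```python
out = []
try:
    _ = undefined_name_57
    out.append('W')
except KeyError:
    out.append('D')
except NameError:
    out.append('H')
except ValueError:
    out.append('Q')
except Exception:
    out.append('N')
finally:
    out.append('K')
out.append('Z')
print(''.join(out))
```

Execution trace: 'H' (except NameError) → 'K' (finally) → 'Z' (after the try/except). Output: HKZ

Answer: HKZ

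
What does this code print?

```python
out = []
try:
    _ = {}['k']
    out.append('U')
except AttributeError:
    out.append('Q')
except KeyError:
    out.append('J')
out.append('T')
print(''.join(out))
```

Execution trace: 'J' (except KeyError) → 'T' (after the try/except). Output: JT

Answer: JT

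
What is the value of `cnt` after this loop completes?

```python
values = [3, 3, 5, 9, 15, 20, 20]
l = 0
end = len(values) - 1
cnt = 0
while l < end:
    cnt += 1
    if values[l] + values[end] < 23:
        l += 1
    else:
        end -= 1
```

Steps to find pair summing to 23
`cnt` takes the values: 0 → 1 → 2 → 3 → 4 → 5 → 6

Answer: 6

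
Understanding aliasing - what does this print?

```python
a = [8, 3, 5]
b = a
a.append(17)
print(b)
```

Key concept: basic list aliasing.
Step by step:
`a = [8, 3, 5]` → a = [8, 3, 5]
`b = a` → b = [8, 3, 5] (same object as a)
`a.append(17)` → a = [8, 3, 5, 17] (same object as b); b = [8, 3, 5, 17] (same object as a)
`print(b)` → prints [8, 3, 5, 17]

Answer: [8, 3, 5, 17]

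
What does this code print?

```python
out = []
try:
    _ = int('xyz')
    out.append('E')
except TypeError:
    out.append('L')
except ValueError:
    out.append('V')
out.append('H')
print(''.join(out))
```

Execution trace: 'V' (except ValueError) → 'H' (after the try/except). Output: VH

Answer: VH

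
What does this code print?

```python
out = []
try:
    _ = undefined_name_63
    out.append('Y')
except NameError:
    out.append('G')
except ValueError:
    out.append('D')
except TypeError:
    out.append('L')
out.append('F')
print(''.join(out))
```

Execution trace: 'G' (except NameError) → 'F' (after the try/except). Output: GF

Answer: GF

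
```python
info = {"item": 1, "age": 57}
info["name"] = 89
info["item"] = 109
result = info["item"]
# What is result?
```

Trace:
`info = {"item": 1, "age": 57}` → info = {'item': 1, 'age': 57}
`info["name"] = 89` → info = {'item': 1, 'age': 57, 'name': 89}
`info["item"] = 109` → info = {'item': 109, 'age': 57, 'name': 89}
`result = info["item"]` → result = 109
So result = 109

Answer: 109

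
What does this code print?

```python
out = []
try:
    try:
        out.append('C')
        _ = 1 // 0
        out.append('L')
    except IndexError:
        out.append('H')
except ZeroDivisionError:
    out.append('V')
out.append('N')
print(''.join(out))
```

Execution trace: 'C' (try body) → 'V' (outer except ZeroDivisionError) → 'N' (after the try/except). Output: CVN

Answer: CVN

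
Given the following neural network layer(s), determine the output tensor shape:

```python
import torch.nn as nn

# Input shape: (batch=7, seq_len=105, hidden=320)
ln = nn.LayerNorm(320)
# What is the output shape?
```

Input: (7, 105, 320) -> Output: (7, 105, 320)

Answer: (7, 105, 320)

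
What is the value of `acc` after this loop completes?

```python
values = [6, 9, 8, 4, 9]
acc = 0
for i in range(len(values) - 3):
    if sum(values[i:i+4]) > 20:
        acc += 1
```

Count windows with sum > 20
`acc` takes the values: 0 → 1 → 2

Answer: 2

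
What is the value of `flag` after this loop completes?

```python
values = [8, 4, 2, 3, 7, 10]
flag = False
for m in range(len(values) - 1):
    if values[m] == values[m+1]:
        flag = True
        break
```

Check consecutive duplicates in [8, 4, 2, 3, 7, 10]
`flag` takes the values: False

Answer: False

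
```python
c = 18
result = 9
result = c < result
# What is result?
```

Trace:
`c = 18` → c = 18
`result = 9` → result = 9
`result = c < result` → result = False
So result = False

Answer: False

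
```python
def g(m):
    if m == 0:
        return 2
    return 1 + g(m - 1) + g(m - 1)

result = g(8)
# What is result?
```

g(m) = 1 + 2·g(m-1), g(0)=2. Closed form: (2+1)·2^8 - 1 = 767.

Answer: 767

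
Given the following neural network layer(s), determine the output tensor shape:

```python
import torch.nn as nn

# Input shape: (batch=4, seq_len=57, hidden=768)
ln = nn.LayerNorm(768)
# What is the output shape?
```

Input: (4, 57, 768) -> Output: (4, 57, 768)

Answer: (4, 57, 768)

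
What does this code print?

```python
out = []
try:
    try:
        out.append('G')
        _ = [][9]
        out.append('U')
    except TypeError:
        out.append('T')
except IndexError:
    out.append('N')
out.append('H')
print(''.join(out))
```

Execution trace: 'G' (try body) → 'N' (outer except IndexError) → 'H' (after the try/except). Output: GNH

Answer: GNH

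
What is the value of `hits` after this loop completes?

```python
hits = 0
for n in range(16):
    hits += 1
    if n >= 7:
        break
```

Loop breaks when n reaches 7, hits is 8
`hits` takes the values: 0 → 1 → 2 → 3 → 4 → 5 → 6 → 7 → 8

Answer: 8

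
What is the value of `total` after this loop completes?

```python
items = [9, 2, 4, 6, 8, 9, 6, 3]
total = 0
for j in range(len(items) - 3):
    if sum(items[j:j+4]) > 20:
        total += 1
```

Count windows with sum > 20
`total` takes the values: 0 → 1 → 2 → 3 → 4

Answer: 4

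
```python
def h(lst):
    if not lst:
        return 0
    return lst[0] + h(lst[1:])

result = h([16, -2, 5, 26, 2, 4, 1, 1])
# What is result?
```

16 + (-2) + 5 + 26 + 2 + 4 + 1 + 1 + 0 = 53

Answer: 53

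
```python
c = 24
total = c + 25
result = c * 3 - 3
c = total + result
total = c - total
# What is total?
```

Trace:
`c = 24` → c = 24
`total = c + 25` → total = 49
`result = c * 3 - 3` → result = 69
`c = total + result` → c = 118
`total = c - total` → total = 69
So total = 69

Answer: 69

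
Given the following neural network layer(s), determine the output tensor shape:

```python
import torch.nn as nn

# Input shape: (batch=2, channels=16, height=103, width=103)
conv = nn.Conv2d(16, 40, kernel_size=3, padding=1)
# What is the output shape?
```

Input: (2, 16, 103, 103) -> Output: (2, 40, 103, 103)

Answer: (2, 40, 103, 103)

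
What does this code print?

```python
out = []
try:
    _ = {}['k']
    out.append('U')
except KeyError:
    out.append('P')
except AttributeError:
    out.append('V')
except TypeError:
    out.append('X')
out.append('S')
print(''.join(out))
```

Execution trace: 'P' (except KeyError) → 'S' (after the try/except). Output: PS

Answer: PS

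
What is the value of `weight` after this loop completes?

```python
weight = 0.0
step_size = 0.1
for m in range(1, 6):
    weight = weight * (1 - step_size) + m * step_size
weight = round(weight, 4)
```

Moving average with lr=0.1
`weight` takes the values: 0.0 → 0.1 → 0.29 → 0.561 → 0.9049 → 1.31441 → 1.3144

Answer: 1.3144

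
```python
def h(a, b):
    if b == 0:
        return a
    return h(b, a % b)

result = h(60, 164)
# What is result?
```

h(60, 164) -> h(164, 60) -> h(60, 44) -> h(44, 16) -> h(16, 12) -> h(12, 4) -> h(4, 0) -> 4

Answer: 4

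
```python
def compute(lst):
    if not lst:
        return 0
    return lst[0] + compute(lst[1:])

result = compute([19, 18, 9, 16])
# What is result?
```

19 + 18 + 9 + 16 + 0 = 62

Answer: 62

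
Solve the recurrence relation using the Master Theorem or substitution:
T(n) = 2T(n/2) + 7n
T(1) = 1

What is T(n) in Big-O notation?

By Master Theorem: a=2, b=2, f(n)=7n. Since log_2(2) = 1 and f(n) = Θ(n^1), Case 2 applies. T(n) = O(n log n).

Answer: O(n log n)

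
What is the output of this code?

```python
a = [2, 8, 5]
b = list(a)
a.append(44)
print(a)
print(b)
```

Key concept: list() constructor creates copy.
Step by step:
`a = [2, 8, 5]` → a = [2, 8, 5]
`b = list(a)` → b = [2, 8, 5]
`a.append(44)` → a = [2, 8, 5, 44]
`print(a)` → prints [2, 8, 5, 44]
`print(b)` → prints [2, 8, 5]

Answer:
[2, 8, 5, 44]
[2, 8, 5]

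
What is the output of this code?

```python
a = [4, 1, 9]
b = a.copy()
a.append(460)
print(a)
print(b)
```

Key concept: list.copy() creates independent copy.
Step by step:
`a = [4, 1, 9]` → a = [4, 1, 9]
`b = a.copy()` → b = [4, 1, 9]
`a.append(460)` → a = [4, 1, 9, 460]
`print(a)` → prints [4, 1, 9, 460]
`print(b)` → prints [4, 1, 9]

Answer:
[4, 1, 9, 460]
[4, 1, 9]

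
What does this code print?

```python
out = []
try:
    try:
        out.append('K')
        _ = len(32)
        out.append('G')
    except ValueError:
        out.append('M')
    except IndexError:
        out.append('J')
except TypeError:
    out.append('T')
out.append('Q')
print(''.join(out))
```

Execution trace: 'K' (inner try body) → 'T' (outer except TypeError) → 'Q' (after the try/except). Output: KTQ

Answer: KTQ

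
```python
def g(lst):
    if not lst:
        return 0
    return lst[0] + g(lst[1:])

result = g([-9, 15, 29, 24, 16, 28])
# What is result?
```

(-9) + 15 + 29 + 24 + 16 + 28 + 0 = 103

Answer: 103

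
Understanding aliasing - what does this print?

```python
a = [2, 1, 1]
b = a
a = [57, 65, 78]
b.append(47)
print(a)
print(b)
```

Key concept: rebinding vs mutation: a is rebound to a new list, b still points at the original.
Step by step:
`a = [2, 1, 1]` → a = [2, 1, 1]
`b = a` → b = [2, 1, 1] (same object as a)
`a = [57, 65, 78]` → a = [57, 65, 78]
`b.append(47)` → b = [2, 1, 1, 47]
`print(a)` → prints [57, 65, 78]
`print(b)` → prints [2, 1, 1, 47]

Answer:
[57, 65, 78]
[2, 1, 1, 47]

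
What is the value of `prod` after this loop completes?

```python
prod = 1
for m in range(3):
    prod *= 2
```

2^3 = 8
`prod` takes the values: 1 → 2 → 4 → 8

Answer: 8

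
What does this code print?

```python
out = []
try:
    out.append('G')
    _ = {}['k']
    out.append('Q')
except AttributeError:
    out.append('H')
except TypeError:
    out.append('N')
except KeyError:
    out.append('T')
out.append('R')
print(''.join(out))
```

Execution trace: 'G' (try body) → 'T' (except KeyError) → 'R' (after the try/except). Output: GTR

Answer: GTR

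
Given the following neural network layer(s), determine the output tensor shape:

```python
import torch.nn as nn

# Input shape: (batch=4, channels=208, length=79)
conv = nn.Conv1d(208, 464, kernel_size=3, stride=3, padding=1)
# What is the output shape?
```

Input: (4, 208, 79) -> Output: (4, 464, 27)

Answer: (4, 464, 27)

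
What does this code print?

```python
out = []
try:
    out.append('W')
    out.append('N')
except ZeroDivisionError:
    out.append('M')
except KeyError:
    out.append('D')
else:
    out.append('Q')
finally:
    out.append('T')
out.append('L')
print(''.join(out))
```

Execution trace: 'W' (try body) → 'N' (try body, no exception) → 'Q' (else) → 'T' (finally) → 'L' (after the try/except). Output: WNQTL

Answer: WNQTL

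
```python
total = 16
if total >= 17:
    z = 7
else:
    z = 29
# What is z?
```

Trace:
`total = 16` → total = 16
`if total >= 17: ...` → total >= 17 is False, take else branch → z = 29
So z = 29

Answer: 29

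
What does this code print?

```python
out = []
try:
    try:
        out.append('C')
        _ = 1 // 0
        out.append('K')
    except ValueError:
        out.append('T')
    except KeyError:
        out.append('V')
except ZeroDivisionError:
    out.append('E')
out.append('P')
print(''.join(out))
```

Execution trace: 'C' (try body) → 'E' (outer except ZeroDivisionError) → 'P' (after the try/except). Output: CEP

Answer: CEP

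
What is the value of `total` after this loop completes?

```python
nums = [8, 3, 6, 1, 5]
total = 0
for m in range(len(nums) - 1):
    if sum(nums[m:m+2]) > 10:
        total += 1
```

Count windows with sum > 10
`total` takes the values: 0 → 1

Answer: 1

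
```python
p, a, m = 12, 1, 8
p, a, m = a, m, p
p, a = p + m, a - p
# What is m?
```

Trace:
`p, a, m = 12, 1, 8` → p = 12; a = 1; m = 8
`p, a, m = a, m, p` → p = 1; a = 8; m = 12
`p, a = p + m, a - p` → p = 13; a = 7
So m = 12

Answer: 12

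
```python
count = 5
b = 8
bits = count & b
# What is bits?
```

Trace:
`count = 5` → count = 5
`b = 8` → b = 8
`bits = count & b` → bits = 0
So bits = 0

Answer: 0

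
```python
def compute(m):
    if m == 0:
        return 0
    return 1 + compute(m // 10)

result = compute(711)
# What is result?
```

Count of digits of 711: 3

Answer: 3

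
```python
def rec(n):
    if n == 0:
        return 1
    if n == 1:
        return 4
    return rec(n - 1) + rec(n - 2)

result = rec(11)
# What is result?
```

Build up from base cases: rec(0)=1, rec(1)=4, rec(2)=5, rec(3)=9, rec(4)=14, rec(5)=23, rec(6)=37, ..., rec(11)=411

Answer: 411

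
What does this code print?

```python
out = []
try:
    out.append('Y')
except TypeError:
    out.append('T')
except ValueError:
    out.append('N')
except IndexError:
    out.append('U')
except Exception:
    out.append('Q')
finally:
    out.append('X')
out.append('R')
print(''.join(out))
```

Execution trace: 'Y' (try body, no exception) → 'X' (finally) → 'R' (after the try/except). Output: YXR

Answer: YXR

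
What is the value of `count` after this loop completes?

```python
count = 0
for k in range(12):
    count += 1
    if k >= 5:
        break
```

Loop breaks when k reaches 5, count is 6
`count` takes the values: 0 → 1 → 2 → 3 → 4 → 5 → 6

Answer: 6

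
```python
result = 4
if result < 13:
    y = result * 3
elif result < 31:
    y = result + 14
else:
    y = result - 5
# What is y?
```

Trace:
`result = 4` → result = 4
`if result < 13: ...` → result < 13 is True → y = 12
So y = 12

Answer: 12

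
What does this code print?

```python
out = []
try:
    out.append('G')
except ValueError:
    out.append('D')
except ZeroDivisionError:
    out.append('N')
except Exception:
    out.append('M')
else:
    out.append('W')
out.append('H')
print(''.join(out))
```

Execution trace: 'G' (try body, no exception) → 'W' (else) → 'H' (after the try/except). Output: GWH

Answer: GWH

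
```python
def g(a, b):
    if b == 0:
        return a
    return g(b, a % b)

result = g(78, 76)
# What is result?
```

g(78, 76) -> g(76, 2) -> g(2, 0) -> 2

Answer: 2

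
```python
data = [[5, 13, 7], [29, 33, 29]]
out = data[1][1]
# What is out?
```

Trace:
`data = [[5, 13, 7], [29, 33, 29]]` → data = [[5, 13, 7], [29, 33, 29]]
`out = data[1][1]` → out = 33
So out = 33

Answer: 33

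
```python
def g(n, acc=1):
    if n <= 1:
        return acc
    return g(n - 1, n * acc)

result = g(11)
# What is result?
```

Accumulator trace (n, acc): (11, 1) -> (10, 11) -> (9, 110) -> (8, 990) -> (7, 7920) -> (6, 55440) -> (5, 332640) -> (4, 1663200) -> (3, 6652800) -> (2, 19958400) -> (1, 39916800) -> return 39916800

Answer: 39916800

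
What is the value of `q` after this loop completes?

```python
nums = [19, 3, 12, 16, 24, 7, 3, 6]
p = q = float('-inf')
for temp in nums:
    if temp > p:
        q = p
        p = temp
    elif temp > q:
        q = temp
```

Second largest (with repeats) in [19, 3, 12, 16, 24, 7, 3, 6]
`q` takes the values: -inf → 3 → 12 → 16 → 19

Answer: 19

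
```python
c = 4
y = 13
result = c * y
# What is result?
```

Trace:
`c = 4` → c = 4
`y = 13` → y = 13
`result = c * y` → result = 52
So result = 52

Answer: 52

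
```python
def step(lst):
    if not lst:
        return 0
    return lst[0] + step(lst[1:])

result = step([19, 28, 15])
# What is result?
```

19 + 28 + 15 + 0 = 62

Answer: 62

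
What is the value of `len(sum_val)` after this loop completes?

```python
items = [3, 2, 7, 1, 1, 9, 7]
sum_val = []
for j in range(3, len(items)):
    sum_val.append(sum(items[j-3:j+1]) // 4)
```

Number of 4-element averages
`sum_val` takes the values: [] → [3] → [3, 2] → [3, 2, 4] → [3, 2, 4, 4]
So `len(sum_val)` = 4

Answer: 4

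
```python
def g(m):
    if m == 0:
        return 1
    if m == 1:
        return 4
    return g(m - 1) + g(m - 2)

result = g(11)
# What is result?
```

Build up from base cases: g(0)=1, g(1)=4, g(2)=5, g(3)=9, g(4)=14, g(5)=23, g(6)=37, ..., g(11)=411

Answer: 411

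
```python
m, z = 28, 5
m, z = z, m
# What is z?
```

Trace:
`m, z = 28, 5` → m = 28; z = 5
`m, z = z, m` → m = 5; z = 28
So z = 28

Answer: 28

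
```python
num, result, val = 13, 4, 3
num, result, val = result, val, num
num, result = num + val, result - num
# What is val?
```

Trace:
`num, result, val = 13, 4, 3` → num = 13; result = 4; val = 3
`num, result, val = result, val, num` → num = 4; result = 3; val = 13
`num, result = num + val, result - num` → num = 17; result = -1
So val = 13

Answer: 13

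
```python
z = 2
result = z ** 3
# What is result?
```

Trace:
`z = 2` → z = 2
`result = z ** 3` → result = 8
So result = 8

Answer: 8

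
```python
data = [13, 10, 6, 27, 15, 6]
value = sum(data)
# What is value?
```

Trace:
`data = [13, 10, 6, 27, 15, 6]` → data = [13, 10, 6, 27, 15, 6]
`value = sum(data)` → value = 77
So value = 77

Answer: 77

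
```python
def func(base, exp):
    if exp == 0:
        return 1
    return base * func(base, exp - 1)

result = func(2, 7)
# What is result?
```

func(2, 7) = 2 * 2 * 2 * 2 * 2 * 2 * 2 = 128

Answer: 128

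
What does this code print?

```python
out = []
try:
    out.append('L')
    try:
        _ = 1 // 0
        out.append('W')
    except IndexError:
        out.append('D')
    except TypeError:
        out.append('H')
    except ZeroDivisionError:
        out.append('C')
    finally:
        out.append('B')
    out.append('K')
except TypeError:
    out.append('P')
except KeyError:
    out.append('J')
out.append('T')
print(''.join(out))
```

Execution trace: 'L' (try body) → 'C' (inner except ZeroDivisionError) → 'B' (inner finally) → 'K' (try body, no exception) → 'T' (after the try/except). Output: LCBKT

Answer: LCBKT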